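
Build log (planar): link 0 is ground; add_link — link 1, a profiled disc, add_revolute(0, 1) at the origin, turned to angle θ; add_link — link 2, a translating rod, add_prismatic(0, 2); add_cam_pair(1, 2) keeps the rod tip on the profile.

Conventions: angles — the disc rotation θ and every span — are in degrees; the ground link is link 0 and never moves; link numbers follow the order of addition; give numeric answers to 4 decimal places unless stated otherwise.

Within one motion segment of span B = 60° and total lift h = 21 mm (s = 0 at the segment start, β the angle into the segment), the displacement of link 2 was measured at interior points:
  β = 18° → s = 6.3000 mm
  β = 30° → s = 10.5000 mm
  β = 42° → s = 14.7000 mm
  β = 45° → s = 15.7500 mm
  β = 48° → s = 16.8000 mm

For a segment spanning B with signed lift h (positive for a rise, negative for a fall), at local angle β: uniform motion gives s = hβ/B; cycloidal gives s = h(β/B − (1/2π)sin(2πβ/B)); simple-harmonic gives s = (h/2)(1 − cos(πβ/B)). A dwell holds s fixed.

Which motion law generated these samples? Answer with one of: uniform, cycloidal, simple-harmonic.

candidates at β/B = r: uniform s = h·r (linear in β); cycloidal s = h·(r − sin(2πr)/(2π)); simple-harmonic s = (h/2)(1 − cos(πr))
β=18°: printed 6.3000 | uniform 6.3000, cycloidal 3.1213, simple-harmonic 4.3283
β=30°: printed 10.5000 | uniform 10.5000, cycloidal 10.5000, simple-harmonic 10.5000
β=42°: printed 14.7000 | uniform 14.7000, cycloidal 17.8787, simple-harmonic 16.6717
β=45°: printed 15.7500 | uniform 15.7500, cycloidal 19.0923, simple-harmonic 17.9246
β=48°: printed 16.8000 | uniform 16.8000, cycloidal 19.9787, simple-harmonic 18.9947
only one law matches every sample → uniform

uniform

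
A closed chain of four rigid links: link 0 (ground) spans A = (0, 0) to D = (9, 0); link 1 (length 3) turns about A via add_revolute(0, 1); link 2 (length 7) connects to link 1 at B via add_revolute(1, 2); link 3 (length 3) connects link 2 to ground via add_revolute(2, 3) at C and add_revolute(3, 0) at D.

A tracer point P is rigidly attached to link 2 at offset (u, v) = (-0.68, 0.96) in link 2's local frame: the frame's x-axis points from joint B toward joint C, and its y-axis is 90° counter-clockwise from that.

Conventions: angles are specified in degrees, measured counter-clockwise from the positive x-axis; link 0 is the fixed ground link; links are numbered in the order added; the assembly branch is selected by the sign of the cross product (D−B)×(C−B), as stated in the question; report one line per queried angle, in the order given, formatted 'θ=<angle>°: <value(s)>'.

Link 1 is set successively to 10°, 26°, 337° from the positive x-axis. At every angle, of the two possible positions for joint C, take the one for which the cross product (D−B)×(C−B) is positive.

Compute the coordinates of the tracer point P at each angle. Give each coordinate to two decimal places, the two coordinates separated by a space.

A=(0,0), D=(9.00,0)
θ=10°: B = A + 3.00·(cos10°, sin10°) = (2.9544, 0.5209)
θ=10°: |BD| = 6.0680
θ=10°: circle(B,7.00) ∩ circle(D,3.00): a=6.3300, h=2.9885
θ=10°:   candidates: C₊=(9.5176,2.9550) cross=18.134; C₋=(9.0045,-3.0000) cross=-18.134
θ=10°:   branch + wants cross > 0 → take C=(9.5176,2.9550) (cross=18.134)
θ=10°: ex = (C−B)/|BC| = (0.9376,0.3477); ey = (-0.3477,0.9376)
θ=10°: P = B + -0.68·ex + 0.96·ey = (1.9830,1.1846)
θ=26°: B = A + 3.00·(cos26°, sin26°) = (2.6964, 1.3151)
θ=26°: |BD| = 6.4393
θ=26°: circle(B,7.00) ∩ circle(D,3.00): a=6.3256, h=2.9978
θ=26°:   candidates: C₊=(9.5009,2.9579) cross=19.304; C₋=(8.2764,-2.9114) cross=-19.304
θ=26°:   branch + wants cross > 0 → take C=(9.5009,2.9579) (cross=19.304)
θ=26°: ex = (C−B)/|BC| = (0.9721,0.2347); ey = (-0.2347,0.9721)
θ=26°: P = B + -0.68·ex + 0.96·ey = (1.8101,2.0887)
θ=337°: B = A + 3.00·(cos337°, sin337°) = (2.7615, -1.1722)
θ=337°: |BD| = 6.3477
θ=337°: circle(B,7.00) ∩ circle(D,3.00): a=6.3246, h=2.9999
θ=337°:   candidates: C₊=(8.4234,2.9441) cross=19.042; C₋=(9.5313,-2.9526) cross=-19.042
θ=337°:   branch + wants cross > 0 → take C=(8.4234,2.9441) (cross=19.042)
θ=337°: ex = (C−B)/|BC| = (0.8088,0.5880); ey = (-0.5880,0.8088)
θ=337°: P = B + -0.68·ex + 0.96·ey = (1.6470,-0.7956)

θ=10°: 1.98 1.18
θ=26°: 1.81 2.09
θ=337°: 1.65 -0.80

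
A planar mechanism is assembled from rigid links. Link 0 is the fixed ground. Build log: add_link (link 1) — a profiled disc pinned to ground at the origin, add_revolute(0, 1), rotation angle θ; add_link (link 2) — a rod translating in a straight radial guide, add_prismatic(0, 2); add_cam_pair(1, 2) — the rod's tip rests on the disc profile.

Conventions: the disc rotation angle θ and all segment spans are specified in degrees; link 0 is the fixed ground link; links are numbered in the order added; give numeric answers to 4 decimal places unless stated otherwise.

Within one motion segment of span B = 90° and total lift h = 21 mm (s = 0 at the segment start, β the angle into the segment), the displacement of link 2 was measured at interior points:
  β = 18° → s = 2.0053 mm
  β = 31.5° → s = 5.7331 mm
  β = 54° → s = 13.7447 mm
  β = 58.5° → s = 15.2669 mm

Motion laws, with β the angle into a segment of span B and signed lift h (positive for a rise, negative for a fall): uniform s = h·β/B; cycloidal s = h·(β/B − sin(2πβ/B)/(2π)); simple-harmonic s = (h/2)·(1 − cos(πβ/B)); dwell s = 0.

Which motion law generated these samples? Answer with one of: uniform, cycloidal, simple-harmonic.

candidates at β/B = r: uniform s = h·r (linear in β); cycloidal s = h·(r − sin(2πr)/(2π)); simple-harmonic s = (h/2)(1 − cos(πr))
β=18°: printed 2.0053 | uniform 4.2000, cycloidal 1.0213, simple-harmonic 2.0053
β=31.5°: printed 5.7331 | uniform 7.3500, cycloidal 4.6461, simple-harmonic 5.7331
β=54°: printed 13.7447 | uniform 12.6000, cycloidal 14.5645, simple-harmonic 13.7447
β=58.5°: printed 15.2669 | uniform 13.6500, cycloidal 16.3539, simple-harmonic 15.2669
only one law matches every sample → simple-harmonic

simple-harmonic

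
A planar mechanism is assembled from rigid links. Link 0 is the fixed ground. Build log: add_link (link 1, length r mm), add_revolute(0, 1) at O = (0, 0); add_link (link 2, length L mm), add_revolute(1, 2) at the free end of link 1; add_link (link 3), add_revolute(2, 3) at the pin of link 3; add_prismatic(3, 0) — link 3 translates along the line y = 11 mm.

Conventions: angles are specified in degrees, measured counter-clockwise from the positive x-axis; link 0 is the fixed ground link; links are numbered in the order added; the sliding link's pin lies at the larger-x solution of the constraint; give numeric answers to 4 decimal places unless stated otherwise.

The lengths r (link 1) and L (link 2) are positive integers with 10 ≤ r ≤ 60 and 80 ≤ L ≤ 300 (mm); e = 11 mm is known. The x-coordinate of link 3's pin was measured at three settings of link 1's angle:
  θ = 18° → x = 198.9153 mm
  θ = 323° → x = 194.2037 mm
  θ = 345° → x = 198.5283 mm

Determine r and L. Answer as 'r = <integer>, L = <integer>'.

constraint per measurement: (x − r cos θ)² + (r sin θ − e)² = L²
subtracting the θ₁ and θ₂ equations cancels the r² and L² terms:
r = (x₁² − x₂²) / (2[(x₁cos θ₁ + e sin θ₁) − (x₂cos θ₂ + e sin θ₂)]) = 20.9998 → r = 21
L² = (x₁ − r cos θ₁)² + (r sin θ₁ − e)² = 32040.9836 → L = 179.0000 → L = 179
check at θ₃=345°: x = 198.5283 (printed 198.5283) ✓

r = 21, L = 179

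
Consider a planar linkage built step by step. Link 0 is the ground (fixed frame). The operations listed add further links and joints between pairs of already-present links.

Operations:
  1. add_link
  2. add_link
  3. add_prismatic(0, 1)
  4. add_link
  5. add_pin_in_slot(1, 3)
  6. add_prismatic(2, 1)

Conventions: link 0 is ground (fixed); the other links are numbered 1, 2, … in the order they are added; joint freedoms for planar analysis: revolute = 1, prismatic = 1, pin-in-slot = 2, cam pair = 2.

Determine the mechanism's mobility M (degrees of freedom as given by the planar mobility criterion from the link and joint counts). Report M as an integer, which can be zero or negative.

ground; <1,0,0>
#1 <2,0,0>
#2 <3,0,0>
P:0↔1 J1 <3,1,0>
#3 <4,1,0>
PS:1↔3 J2 <4,1,1>
P:2↔1 J1 <4,2,1>
3×3 − 2×2 − 1×1 = 4

M = 4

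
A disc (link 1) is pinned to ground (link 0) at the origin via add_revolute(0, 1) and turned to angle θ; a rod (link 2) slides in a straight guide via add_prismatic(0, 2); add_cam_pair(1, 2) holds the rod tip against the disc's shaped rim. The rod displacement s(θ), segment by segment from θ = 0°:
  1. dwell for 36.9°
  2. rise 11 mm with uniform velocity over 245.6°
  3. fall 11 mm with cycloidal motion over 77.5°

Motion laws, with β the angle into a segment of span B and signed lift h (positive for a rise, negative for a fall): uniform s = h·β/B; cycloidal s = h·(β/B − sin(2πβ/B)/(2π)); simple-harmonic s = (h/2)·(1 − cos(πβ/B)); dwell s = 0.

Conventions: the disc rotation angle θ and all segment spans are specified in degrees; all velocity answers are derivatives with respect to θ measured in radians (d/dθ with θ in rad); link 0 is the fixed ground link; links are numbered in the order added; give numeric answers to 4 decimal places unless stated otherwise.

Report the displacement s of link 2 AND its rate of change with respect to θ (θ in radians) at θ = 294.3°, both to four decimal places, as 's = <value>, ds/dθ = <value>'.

segment 1 (0° to 36.9°, dwell): s unchanged at 0.0000
segment 2 (36.9° to 282.5°, uniform, h = 11) is passed completely: s = 0.0000 + (11) = 11.0000
θ = 294.3° falls in segment 3 (282.5° to 360°, cycloidal, h = -11): β = 294.3 − 282.5 = 11.8°, B = 77.5°; Δs = -11·(0.1523 − sin(2π·0.1523)/(2π)) = -0.2440; s = 11.0000 − 0.2440 = 10.7560
velocity in seg [282.5°–360°] (cycloidal), θ in radians: β = 11.8° = 0.2059 rad, B = 77.5° = 1.3526 rad; ds/dθ = (h/B)(1 − cos(2πβ/B)) = ((-11)/1.3526)(1 − cos(2π·0.1523)) = -3.446078 mm/rad

s = 10.7560, ds/dθ = -3.4461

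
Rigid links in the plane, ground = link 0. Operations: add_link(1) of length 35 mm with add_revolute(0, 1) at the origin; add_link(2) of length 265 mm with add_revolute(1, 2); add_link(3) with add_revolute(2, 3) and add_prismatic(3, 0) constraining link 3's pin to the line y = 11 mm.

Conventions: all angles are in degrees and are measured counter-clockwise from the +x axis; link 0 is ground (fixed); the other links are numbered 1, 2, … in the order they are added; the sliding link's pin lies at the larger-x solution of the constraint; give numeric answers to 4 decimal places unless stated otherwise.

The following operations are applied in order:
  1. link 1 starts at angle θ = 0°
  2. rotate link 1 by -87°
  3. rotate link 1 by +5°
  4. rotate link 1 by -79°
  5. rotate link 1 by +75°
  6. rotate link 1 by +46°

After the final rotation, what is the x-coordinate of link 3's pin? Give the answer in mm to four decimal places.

geometry: r = 35 mm, L = 265 mm, e = 11 mm; θ starts at 0°
rotate link 1 by -87°: θ ← 0° -87° = -87°
rotate link 1 by +5°: θ ← -87° +5° = -82°
rotate link 1 by -79°: θ ← -82° -79° = -161°
rotate link 1 by +75°: θ ← -161° +75° = -86°
rotate link 1 by +46°: θ ← -86° +46° = -40°
crank pin P = (r cos θ, r sin θ) = (26.811556, -22.497566)
h = r sin θ − e = -22.497566 − 11 = -33.497566
x = r cos θ + √(L² − h²) = 26.811556 + 262.874329 = 289.685885

289.6859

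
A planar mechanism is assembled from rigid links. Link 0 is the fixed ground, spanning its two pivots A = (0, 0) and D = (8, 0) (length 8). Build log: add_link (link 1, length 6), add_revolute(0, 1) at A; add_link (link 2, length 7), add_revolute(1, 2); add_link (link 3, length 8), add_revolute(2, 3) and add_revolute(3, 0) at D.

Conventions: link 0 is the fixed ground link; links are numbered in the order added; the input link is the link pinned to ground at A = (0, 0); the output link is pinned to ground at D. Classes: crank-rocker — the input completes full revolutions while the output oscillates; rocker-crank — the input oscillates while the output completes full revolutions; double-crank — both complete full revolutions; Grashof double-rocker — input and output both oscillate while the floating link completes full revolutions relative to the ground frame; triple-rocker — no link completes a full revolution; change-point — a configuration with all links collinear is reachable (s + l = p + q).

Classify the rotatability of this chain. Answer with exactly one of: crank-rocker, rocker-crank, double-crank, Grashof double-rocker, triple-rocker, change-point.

lengths: ground=8, input=6, coupler=7, output=8
sorted: s=6 (shortest), l=8 (longest), p+q=15
s + l = 14 vs p + q = 15
s + l < p + q (Grashof) with shortest = input link → crank-rocker

crank-rocker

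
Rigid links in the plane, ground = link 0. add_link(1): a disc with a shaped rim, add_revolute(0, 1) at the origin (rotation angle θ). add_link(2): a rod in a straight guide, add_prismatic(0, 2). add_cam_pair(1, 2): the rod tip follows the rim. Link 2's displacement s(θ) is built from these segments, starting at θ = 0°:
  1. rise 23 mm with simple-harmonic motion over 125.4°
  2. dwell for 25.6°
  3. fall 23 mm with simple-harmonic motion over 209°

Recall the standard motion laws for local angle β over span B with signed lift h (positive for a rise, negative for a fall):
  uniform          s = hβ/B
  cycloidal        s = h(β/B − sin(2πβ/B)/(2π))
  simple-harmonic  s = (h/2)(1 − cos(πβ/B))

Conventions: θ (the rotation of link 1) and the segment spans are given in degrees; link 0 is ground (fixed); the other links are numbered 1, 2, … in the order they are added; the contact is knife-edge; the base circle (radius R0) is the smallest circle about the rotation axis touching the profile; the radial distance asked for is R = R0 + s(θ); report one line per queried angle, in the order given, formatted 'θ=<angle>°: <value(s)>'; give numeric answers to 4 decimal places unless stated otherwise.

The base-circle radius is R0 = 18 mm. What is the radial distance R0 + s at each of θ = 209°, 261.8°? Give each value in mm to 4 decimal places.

segment 1 (0° to 125.4°, simple-harmonic, h = 23) is passed completely: s = 0.0000 + (23) = 23.0000
segment 2 (125.4° to 151°, dwell): s unchanged at 23.0000
θ = 209° falls in segment 3 (151° to 360°, simple-harmonic, h = -23): β = 209 − 151 = 58°, B = 209°; Δs = -23/2·(1 − cos(π·0.2775)) = -4.1006; s = 23.0000 − 4.1006 = 18.8994
θ = 261.8° falls in segment 3 (151° to 360°, simple-harmonic, h = -23): β = 261.8 − 151 = 110.8°, B = 209°; Δs = -23/2·(1 − cos(π·0.5301)) = -12.5874; s = 23.0000 − 12.5874 = 10.4126
θ=209°: R = R0 + s = 18 + 18.8994 = 36.8994
θ=261.8°: R = R0 + s = 18 + 10.4126 = 28.4126

θ=209°: 36.8994
θ=261.8°: 28.4126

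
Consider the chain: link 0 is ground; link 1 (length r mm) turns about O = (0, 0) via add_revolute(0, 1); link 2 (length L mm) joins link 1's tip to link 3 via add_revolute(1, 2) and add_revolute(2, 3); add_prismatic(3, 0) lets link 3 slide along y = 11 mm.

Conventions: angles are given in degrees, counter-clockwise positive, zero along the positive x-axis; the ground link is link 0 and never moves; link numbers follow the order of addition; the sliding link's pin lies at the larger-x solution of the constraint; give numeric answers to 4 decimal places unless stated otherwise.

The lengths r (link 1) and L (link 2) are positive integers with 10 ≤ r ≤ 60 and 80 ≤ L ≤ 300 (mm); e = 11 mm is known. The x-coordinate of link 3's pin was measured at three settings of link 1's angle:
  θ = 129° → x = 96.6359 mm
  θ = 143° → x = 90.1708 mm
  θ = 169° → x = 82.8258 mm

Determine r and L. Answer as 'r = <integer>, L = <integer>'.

constraint per measurement: (x − r cos θ)² + (r sin θ − e)² = L²
subtracting the θ₁ and θ₂ equations cancels the r² and L² terms:
r = (x₁² − x₂²) / (2[(x₁cos θ₁ + e sin θ₁) − (x₂cos θ₂ + e sin θ₂)]) = 46.0005 → r = 46
L² = (x₁ − r cos θ₁)² + (r sin θ₁ − e)² = 16384.0002 → L = 128.0000 → L = 128
check at θ₃=169°: x = 82.8258 (printed 82.8258) ✓

r = 46, L = 128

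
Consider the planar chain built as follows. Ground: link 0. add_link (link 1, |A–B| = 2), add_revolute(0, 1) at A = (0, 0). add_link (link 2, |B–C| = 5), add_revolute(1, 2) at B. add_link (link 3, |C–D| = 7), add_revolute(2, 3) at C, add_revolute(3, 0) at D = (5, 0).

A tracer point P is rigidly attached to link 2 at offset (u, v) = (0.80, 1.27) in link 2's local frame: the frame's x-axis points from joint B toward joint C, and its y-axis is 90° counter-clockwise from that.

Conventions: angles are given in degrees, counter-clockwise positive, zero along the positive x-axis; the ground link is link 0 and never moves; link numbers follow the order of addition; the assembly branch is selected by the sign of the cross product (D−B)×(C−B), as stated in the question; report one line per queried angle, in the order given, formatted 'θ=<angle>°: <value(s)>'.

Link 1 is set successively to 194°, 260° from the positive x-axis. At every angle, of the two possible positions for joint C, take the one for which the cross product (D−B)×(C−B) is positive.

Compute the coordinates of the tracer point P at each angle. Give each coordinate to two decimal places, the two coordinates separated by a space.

A=(0,0), D=(5.00,0)
θ=194°: B = A + 2.00·(cos194°, sin194°) = (-1.9406, -0.4838)
θ=194°: |BD| = 6.9574
θ=194°: circle(B,5.00) ∩ circle(D,7.00): a=1.7539, h=4.6823
θ=194°:   candidates: C₊=(-0.5165,4.3091) cross=32.577; C₋=(0.1347,-5.0328) cross=-32.577
θ=194°:   branch + wants cross > 0 → take C=(-0.5165,4.3091) (cross=32.577)
θ=194°: ex = (C−B)/|BC| = (0.2848,0.9586); ey = (-0.9586,0.2848)
θ=194°: P = B + 0.80·ex + 1.27·ey = (-2.9301,0.6447)
θ=260°: B = A + 2.00·(cos260°, sin260°) = (-0.3473, -1.9696)
θ=260°: |BD| = 5.6985
θ=260°: circle(B,5.00) ∩ circle(D,7.00): a=0.7434, h=4.9444
θ=260°:   candidates: C₊=(-1.3587,2.9270) cross=28.176; C₋=(2.0593,-6.3523) cross=-28.176
θ=260°:   branch + wants cross > 0 → take C=(-1.3587,2.9270) (cross=28.176)
θ=260°: ex = (C−B)/|BC| = (-0.2023,0.9793); ey = (-0.9793,-0.2023)
θ=260°: P = B + 0.80·ex + 1.27·ey = (-1.7529,-1.4430)

θ=194°: -2.93 0.64
θ=260°: -1.75 -1.44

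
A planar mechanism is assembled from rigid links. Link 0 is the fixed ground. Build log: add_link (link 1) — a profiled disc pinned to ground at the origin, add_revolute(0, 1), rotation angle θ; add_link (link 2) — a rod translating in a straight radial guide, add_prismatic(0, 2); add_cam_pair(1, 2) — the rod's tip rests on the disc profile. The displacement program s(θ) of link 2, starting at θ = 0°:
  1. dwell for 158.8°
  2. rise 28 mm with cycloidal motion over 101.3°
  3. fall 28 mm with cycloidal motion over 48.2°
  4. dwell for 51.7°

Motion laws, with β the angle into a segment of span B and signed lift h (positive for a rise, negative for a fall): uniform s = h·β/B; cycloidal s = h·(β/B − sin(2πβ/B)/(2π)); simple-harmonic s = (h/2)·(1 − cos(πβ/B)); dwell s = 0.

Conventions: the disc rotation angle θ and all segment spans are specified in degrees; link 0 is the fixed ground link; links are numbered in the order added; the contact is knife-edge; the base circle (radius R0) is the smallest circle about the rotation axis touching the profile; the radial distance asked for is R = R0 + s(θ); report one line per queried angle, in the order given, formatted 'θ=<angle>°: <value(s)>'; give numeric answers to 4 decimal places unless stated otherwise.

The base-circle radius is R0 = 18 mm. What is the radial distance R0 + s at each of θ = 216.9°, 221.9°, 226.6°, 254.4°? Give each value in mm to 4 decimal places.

seg 1 [0°–158.8°] dwell: s stays 0.0000
seg 2 [158.8°–260.1°] cycloidal, h=28: θ=216.9° here. β=58.1, B=101.3. 28·(0.5735 − sin(2π·0.5735)/(2π)) = 18.0460 → s = 18.0460
seg 2 [158.8°–260.1°] cycloidal, h=28: θ=221.9° here. β=63.1, B=101.3. 28·(0.6229 − sin(2π·0.6229)/(2π)) = 20.5506 → s = 20.5506
seg 2 [158.8°–260.1°] cycloidal, h=28: θ=226.6° here. β=67.8, B=101.3. 28·(0.6693 − sin(2π·0.6693)/(2π)) = 22.6360 → s = 22.6360
seg 2 [158.8°–260.1°] cycloidal, h=28: θ=254.4° here. β=95.6, B=101.3. 28·(0.9437 − sin(2π·0.9437)/(2π)) = 27.9674 → s = 27.9674
θ=216.9°: R = R0 + s = 18 + 18.0460 = 36.0460
θ=221.9°: R = R0 + s = 18 + 20.5506 = 38.5506
θ=226.6°: R = R0 + s = 18 + 22.6360 = 40.6360
θ=254.4°: R = R0 + s = 18 + 27.9674 = 45.9674

θ=216.9°: 36.0460
θ=221.9°: 38.5506
θ=226.6°: 40.6360
θ=254.4°: 45.9674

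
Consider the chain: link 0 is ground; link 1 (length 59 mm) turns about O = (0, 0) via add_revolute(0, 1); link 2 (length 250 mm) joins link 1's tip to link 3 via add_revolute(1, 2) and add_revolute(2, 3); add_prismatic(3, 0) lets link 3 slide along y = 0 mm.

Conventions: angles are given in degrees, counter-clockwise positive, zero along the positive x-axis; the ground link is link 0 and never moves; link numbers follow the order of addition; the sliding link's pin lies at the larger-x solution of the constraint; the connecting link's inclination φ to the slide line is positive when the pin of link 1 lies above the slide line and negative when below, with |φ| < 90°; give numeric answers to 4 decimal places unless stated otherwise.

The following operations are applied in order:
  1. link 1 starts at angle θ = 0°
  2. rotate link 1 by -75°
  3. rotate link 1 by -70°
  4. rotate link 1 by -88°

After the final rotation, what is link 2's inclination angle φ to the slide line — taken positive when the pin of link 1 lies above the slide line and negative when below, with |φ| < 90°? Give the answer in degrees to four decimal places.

geometry: r = 59 mm, L = 250 mm, e = 0 mm; θ starts at 0°
rotate link 1 by -75°: θ ← 0° -75° = -75°
rotate link 1 by -70°: θ ← -75° -70° = -145°
rotate link 1 by -88°: θ ← -145° -88° = -233°
h = r sin θ − e = 47.119495 − 0 = 47.119495
sin φ = h / L = 47.119495 / 250 = 0.18847798
φ = arcsin(0.18847798) = 10.863974°

10.8640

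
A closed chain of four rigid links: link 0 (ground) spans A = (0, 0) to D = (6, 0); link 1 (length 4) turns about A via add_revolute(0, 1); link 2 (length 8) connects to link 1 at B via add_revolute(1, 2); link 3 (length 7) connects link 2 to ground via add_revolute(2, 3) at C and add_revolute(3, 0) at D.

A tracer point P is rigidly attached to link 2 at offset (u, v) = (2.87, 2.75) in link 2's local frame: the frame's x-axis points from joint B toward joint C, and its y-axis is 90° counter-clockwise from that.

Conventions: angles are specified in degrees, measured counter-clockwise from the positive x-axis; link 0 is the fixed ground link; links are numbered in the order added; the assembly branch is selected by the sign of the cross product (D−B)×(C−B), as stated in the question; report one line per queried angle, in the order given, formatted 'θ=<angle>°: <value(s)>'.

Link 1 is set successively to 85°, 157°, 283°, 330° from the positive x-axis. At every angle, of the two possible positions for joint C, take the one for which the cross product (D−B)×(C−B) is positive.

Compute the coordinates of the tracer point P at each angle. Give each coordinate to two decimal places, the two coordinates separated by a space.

A=(0,0), D=(6.00,0)
θ=85°: B = A + 4.00·(cos85°, sin85°) = (0.3486, 3.9848)
θ=85°: |BD| = 6.9149
θ=85°: circle(B,8.00) ∩ circle(D,7.00): a=4.5421, h=6.5856
θ=85°:   candidates: C₊=(7.8557,6.7495) cross=45.539; C₋=(0.2658,-4.0148) cross=-45.539
θ=85°:   branch + wants cross > 0 → take C=(7.8557,6.7495) (cross=45.539)
θ=85°: ex = (C−B)/|BC| = (0.9384,0.3456); ey = (-0.3456,0.9384)
θ=85°: P = B + 2.87·ex + 2.75·ey = (2.0914,7.5572)
θ=157°: B = A + 4.00·(cos157°, sin157°) = (-3.6820, 1.5629)
θ=157°: |BD| = 9.8074
θ=157°: circle(B,8.00) ∩ circle(D,7.00): a=5.6684, h=5.6453
θ=157°:   candidates: C₊=(2.8136,6.2327) cross=55.365; C₋=(1.0143,-4.9135) cross=-55.365
θ=157°:   branch + wants cross > 0 → take C=(2.8136,6.2327) (cross=55.365)
θ=157°: ex = (C−B)/|BC| = (0.8120,0.5837); ey = (-0.5837,0.8120)
θ=157°: P = B + 2.87·ex + 2.75·ey = (-2.9570,5.4711)
θ=283°: B = A + 4.00·(cos283°, sin283°) = (0.8998, -3.8975)
θ=283°: |BD| = 6.4189
θ=283°: circle(B,8.00) ∩ circle(D,7.00): a=4.3779, h=6.6958
θ=283°:   candidates: C₊=(0.3127,4.0809) cross=42.980; C₋=(8.4439,-6.5595) cross=-42.980
θ=283°:   branch + wants cross > 0 → take C=(0.3127,4.0809) (cross=42.980)
θ=283°: ex = (C−B)/|BC| = (-0.0734,0.9973); ey = (-0.9973,-0.0734)
θ=283°: P = B + 2.87·ex + 2.75·ey = (-2.0534,-1.2371)
θ=330°: B = A + 4.00·(cos330°, sin330°) = (3.4641, -2.0000)
θ=330°: |BD| = 3.2297
θ=330°: circle(B,8.00) ∩ circle(D,7.00): a=3.9371, h=6.9642
θ=330°:   candidates: C₊=(2.2428,5.9062) cross=22.492; C₋=(10.8680,-5.0301) cross=-22.492
θ=330°:   branch + wants cross > 0 → take C=(2.2428,5.9062) (cross=22.492)
θ=330°: ex = (C−B)/|BC| = (-0.1527,0.9883); ey = (-0.9883,-0.1527)
θ=330°: P = B + 2.87·ex + 2.75·ey = (0.3082,0.4165)

θ=85°: 2.09 7.56
θ=157°: -2.96 5.47
θ=283°: -2.05 -1.24
θ=330°: 0.31 0.42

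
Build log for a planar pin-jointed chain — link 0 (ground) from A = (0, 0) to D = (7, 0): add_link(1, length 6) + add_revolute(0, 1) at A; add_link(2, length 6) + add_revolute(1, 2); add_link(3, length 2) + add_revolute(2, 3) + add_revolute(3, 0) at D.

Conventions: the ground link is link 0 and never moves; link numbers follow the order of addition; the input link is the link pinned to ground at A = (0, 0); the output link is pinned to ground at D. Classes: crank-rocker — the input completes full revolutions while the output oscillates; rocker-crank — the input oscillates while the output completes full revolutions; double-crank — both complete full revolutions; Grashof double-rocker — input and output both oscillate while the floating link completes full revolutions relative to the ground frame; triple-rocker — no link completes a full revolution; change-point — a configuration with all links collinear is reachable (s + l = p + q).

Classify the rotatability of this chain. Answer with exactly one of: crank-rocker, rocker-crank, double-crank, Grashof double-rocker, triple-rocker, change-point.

lengths: ground=7, input=6, coupler=6, output=2
sorted: s=2 (shortest), l=7 (longest), p+q=12
s + l = 9 vs p + q = 12
s + l < p + q (Grashof) with shortest = output link → rocker-crank

rocker-crank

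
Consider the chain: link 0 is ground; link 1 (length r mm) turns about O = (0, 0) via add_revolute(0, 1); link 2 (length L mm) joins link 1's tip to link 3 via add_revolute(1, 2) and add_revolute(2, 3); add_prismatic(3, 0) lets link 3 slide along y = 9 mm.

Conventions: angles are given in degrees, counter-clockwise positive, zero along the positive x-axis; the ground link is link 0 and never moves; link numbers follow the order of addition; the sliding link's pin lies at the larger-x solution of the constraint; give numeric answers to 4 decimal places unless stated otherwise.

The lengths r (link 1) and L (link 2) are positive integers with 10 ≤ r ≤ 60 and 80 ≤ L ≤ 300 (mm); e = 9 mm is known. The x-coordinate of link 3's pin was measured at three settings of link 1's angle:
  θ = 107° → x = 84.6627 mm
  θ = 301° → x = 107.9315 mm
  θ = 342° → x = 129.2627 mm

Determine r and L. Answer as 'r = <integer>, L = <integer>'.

constraint per measurement: (x − r cos θ)² + (r sin θ − e)² = L²
subtracting the θ₁ and θ₂ equations cancels the r² and L² terms:
r = (x₁² − x₂²) / (2[(x₁cos θ₁ + e sin θ₁) − (x₂cos θ₂ + e sin θ₂)]) = 35.0000 → r = 35
L² = (x₁ − r cos θ₁)² + (r sin θ₁ − e)² = 9604.0092 → L = 98.0000 → L = 98
check at θ₃=342°: x = 129.2627 (printed 129.2627) ✓

r = 35, L = 98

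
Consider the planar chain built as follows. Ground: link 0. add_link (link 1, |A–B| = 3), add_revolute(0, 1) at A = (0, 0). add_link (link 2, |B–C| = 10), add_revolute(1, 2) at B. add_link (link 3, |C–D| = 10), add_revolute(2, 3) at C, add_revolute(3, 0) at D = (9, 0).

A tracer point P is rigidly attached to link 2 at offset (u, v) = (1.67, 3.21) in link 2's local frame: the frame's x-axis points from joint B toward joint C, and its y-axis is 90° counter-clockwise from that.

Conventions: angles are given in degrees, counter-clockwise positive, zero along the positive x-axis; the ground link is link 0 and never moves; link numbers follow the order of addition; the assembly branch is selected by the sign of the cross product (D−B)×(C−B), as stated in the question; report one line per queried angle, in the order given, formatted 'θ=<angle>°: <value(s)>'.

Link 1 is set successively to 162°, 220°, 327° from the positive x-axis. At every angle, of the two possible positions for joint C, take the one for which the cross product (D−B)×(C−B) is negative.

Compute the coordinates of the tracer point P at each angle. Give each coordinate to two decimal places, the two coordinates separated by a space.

A=(0,0), D=(9.00,0)
θ=162°: B = A + 3.00·(cos162°, sin162°) = (-2.8532, 0.9271)
θ=162°: |BD| = 11.8894
θ=162°: circle(B,10.00) ∩ circle(D,10.00): a=5.9447, h=8.0412
θ=162°:   candidates: C₊=(3.7004,8.4802) cross=95.605; C₋=(2.4464,-7.5532) cross=-95.605
θ=162°:   branch - wants cross < 0 → take C=(2.4464,-7.5532) (cross=-95.605)
θ=162°: ex = (C−B)/|BC| = (0.5300,-0.8480); ey = (0.8480,0.5300)
θ=162°: P = B + 1.67·ex + 3.21·ey = (0.7540,1.2120)
θ=220°: B = A + 3.00·(cos220°, sin220°) = (-2.2981, -1.9284)
θ=220°: |BD| = 11.4615
θ=220°: circle(B,10.00) ∩ circle(D,10.00): a=5.7308, h=8.1950
θ=220°:   candidates: C₊=(1.9721,7.1140) cross=93.927; C₋=(4.7297,-9.0424) cross=-93.927
θ=220°:   branch - wants cross < 0 → take C=(4.7297,-9.0424) (cross=-93.927)
θ=220°: ex = (C−B)/|BC| = (0.7028,-0.7114); ey = (0.7114,0.7028)
θ=220°: P = B + 1.67·ex + 3.21·ey = (1.1591,-0.8605)
θ=327°: B = A + 3.00·(cos327°, sin327°) = (2.5160, -1.6339)
θ=327°: |BD| = 6.6867
θ=327°: circle(B,10.00) ∩ circle(D,10.00): a=3.3433, h=9.4245
θ=327°:   candidates: C₊=(3.4551,8.3219) cross=63.019; C₋=(8.0609,-9.9558) cross=-63.019
θ=327°:   branch - wants cross < 0 → take C=(8.0609,-9.9558) (cross=-63.019)
θ=327°: ex = (C−B)/|BC| = (0.5545,-0.8322); ey = (0.8322,0.5545)
θ=327°: P = B + 1.67·ex + 3.21·ey = (6.1133,-1.2438)

θ=162°: 0.75 1.21
θ=220°: 1.16 -0.86
θ=327°: 6.11 -1.24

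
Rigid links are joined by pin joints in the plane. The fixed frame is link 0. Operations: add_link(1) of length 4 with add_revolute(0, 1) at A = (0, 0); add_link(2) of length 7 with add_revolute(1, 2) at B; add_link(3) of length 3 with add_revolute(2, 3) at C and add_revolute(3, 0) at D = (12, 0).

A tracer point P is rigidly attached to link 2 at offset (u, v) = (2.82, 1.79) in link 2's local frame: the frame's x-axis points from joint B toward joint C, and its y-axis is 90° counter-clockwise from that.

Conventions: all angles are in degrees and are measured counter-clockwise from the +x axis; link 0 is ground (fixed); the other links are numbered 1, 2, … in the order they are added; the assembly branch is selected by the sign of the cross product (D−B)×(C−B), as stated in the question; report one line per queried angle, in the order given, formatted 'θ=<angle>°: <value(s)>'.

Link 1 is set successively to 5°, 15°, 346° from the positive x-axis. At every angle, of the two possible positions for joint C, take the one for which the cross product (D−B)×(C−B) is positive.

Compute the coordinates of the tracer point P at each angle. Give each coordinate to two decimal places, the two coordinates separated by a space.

A=(0,0), D=(12.00,0)
θ=5°: B = A + 4.00·(cos5°, sin5°) = (3.9848, 0.3486)
θ=5°: |BD| = 8.0228
θ=5°: circle(B,7.00) ∩ circle(D,3.00): a=6.5043, h=2.5873
θ=5°:   candidates: C₊=(10.5954,2.6508) cross=20.757; C₋=(10.3705,-2.5189) cross=-20.757
θ=5°:   branch + wants cross > 0 → take C=(10.5954,2.6508) (cross=20.757)
θ=5°: ex = (C−B)/|BC| = (0.9444,0.3289); ey = (-0.3289,0.9444)
θ=5°: P = B + 2.82·ex + 1.79·ey = (6.0592,2.9665)
θ=15°: B = A + 4.00·(cos15°, sin15°) = (3.8637, 1.0353)
θ=15°: |BD| = 8.2019
θ=15°: circle(B,7.00) ∩ circle(D,3.00): a=6.5394, h=2.4972
θ=15°:   candidates: C₊=(10.6660,2.6871) cross=20.482; C₋=(10.0356,-2.2674) cross=-20.482
θ=15°:   branch + wants cross > 0 → take C=(10.6660,2.6871) (cross=20.482)
θ=15°: ex = (C−B)/|BC| = (0.9718,0.2360); ey = (-0.2360,0.9718)
θ=15°: P = B + 2.82·ex + 1.79·ey = (6.1817,3.4402)
θ=346°: B = A + 4.00·(cos346°, sin346°) = (3.8812, -0.9677)
θ=346°: |BD| = 8.1763
θ=346°: circle(B,7.00) ∩ circle(D,3.00): a=6.5342, h=2.5107
θ=346°:   candidates: C₊=(10.0723,2.2987) cross=20.528; C₋=(10.6666,-2.6874) cross=-20.528
θ=346°:   branch + wants cross > 0 → take C=(10.0723,2.2987) (cross=20.528)
θ=346°: ex = (C−B)/|BC| = (0.8845,0.4666); ey = (-0.4666,0.8845)
θ=346°: P = B + 2.82·ex + 1.79·ey = (5.5401,1.9314)

θ=5°: 6.06 2.97
θ=15°: 6.18 3.44
θ=346°: 5.54 1.93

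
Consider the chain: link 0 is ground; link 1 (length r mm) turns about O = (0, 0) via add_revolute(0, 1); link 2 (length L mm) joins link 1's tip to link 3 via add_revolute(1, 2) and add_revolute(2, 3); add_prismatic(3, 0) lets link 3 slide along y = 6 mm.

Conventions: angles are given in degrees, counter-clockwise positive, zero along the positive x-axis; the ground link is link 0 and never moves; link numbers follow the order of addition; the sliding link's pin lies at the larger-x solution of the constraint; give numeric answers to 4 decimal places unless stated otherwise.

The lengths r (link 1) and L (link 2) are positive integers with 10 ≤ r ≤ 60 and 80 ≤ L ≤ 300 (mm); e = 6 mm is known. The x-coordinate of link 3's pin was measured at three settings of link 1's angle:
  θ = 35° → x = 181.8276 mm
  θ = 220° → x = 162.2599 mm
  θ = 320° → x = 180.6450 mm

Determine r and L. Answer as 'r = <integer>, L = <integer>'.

constraint per measurement: (x − r cos θ)² + (r sin θ − e)² = L²
subtracting the θ₁ and θ₂ equations cancels the r² and L² terms:
r = (x₁² − x₂²) / (2[(x₁cos θ₁ + e sin θ₁) − (x₂cos θ₂ + e sin θ₂)]) = 12.0000 → r = 12
L² = (x₁ − r cos θ₁)² + (r sin θ₁ − e)² = 29584.0143 → L = 172.0000 → L = 172
check at θ₃=320°: x = 180.6450 (printed 180.6450) ✓

r = 12, L = 172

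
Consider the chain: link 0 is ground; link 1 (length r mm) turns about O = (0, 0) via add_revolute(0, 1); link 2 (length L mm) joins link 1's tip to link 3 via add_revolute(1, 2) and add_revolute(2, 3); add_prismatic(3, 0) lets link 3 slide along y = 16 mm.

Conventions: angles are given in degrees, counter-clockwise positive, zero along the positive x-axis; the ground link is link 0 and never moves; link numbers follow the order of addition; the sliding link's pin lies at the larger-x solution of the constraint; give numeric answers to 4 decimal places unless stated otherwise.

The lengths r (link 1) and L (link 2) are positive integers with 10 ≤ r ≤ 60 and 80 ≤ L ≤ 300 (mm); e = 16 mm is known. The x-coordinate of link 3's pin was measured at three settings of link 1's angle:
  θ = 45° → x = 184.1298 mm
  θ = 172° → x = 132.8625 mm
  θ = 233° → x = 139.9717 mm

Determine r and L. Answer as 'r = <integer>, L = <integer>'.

constraint per measurement: (x − r cos θ)² + (r sin θ − e)² = L²
subtracting the θ₁ and θ₂ equations cancels the r² and L² terms:
r = (x₁² − x₂²) / (2[(x₁cos θ₁ + e sin θ₁) − (x₂cos θ₂ + e sin θ₂)]) = 30.0000 → r = 30
L² = (x₁ − r cos θ₁)² + (r sin θ₁ − e)² = 26568.9949 → L = 163.0000 → L = 163
check at θ₃=233°: x = 139.9717 (printed 139.9717) ✓

r = 30, L = 163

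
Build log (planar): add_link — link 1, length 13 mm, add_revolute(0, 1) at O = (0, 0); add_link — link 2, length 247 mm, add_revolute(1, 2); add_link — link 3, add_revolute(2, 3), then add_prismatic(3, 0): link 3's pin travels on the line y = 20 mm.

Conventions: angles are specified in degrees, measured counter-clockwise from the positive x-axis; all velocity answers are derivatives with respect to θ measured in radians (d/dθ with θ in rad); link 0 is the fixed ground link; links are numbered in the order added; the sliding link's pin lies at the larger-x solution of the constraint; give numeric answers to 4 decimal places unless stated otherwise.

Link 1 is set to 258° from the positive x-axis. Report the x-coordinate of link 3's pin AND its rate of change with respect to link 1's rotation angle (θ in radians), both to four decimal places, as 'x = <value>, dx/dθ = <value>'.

geometry: r = 13 mm, L = 247 mm, e = 20 mm
crank pin P = (r cos θ, r sin θ) = (-2.702852, -12.715919)
h = r sin θ − e = -12.715919 − 20 = -32.715919
x = r cos θ + √(L² − h²) = -2.702852 + 244.823750 = 242.120898
dx/dθ = −r sin θ − h·r cos θ/√(L² − h²) (θ in radians; h = -32.715919) = 12.354735

x = 242.1209, dx/dθ = 12.3547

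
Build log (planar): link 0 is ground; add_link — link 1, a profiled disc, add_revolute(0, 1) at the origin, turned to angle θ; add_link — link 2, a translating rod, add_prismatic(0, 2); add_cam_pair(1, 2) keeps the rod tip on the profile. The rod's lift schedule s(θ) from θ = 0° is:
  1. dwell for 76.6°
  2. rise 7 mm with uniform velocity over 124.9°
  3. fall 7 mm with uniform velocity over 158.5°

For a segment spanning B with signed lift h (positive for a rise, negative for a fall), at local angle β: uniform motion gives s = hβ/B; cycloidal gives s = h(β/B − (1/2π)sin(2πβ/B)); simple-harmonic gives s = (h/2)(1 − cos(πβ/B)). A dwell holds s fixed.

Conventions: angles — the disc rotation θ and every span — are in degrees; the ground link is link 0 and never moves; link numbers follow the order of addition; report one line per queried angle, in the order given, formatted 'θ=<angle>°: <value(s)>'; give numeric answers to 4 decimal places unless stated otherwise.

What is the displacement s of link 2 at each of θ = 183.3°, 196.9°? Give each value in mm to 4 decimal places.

seg 1 [0°–76.6°] dwell: s stays 0.0000
seg 2 [76.6°–201.5°] uniform, h=7: θ=183.3° here. β=106.7, B=124.9. 7·106.7/124.9 = 5.9800 → s = 5.9800
seg 2 [76.6°–201.5°] uniform, h=7: θ=196.9° here. β=120.3, B=124.9. 7·120.3/124.9 = 6.7422 → s = 6.7422

θ=183.3°: 5.9800
θ=196.9°: 6.7422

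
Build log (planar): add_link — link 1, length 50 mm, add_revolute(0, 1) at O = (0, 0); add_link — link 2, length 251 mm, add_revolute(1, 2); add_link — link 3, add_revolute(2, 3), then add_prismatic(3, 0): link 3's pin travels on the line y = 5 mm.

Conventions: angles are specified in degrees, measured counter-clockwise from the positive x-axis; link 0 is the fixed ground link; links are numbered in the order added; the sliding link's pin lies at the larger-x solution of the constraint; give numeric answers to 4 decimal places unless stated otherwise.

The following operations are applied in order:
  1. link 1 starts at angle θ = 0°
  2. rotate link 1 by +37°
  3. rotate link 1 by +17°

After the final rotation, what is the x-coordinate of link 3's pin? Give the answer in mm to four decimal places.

geometry: r = 50 mm, L = 251 mm, e = 5 mm; θ starts at 0°
rotate link 1 by +37°: θ ← 0° +37° = 37°
rotate link 1 by +17°: θ ← 37° +17° = 54°
crank pin P = (r cos θ, r sin θ) = (29.389263, 40.450850)
h = r sin θ − e = 40.450850 − 5 = 35.450850
x = r cos θ + √(L² − h²) = 29.389263 + 248.483877 = 277.873140

277.8731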